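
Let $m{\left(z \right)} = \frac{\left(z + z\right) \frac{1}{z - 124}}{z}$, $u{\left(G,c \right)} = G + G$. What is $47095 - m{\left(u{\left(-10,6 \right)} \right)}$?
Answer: $\frac{3390841}{72} \approx 47095.0$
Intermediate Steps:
$u{\left(G,c \right)} = 2 G$
$m{\left(z \right)} = \frac{2}{-124 + z}$ ($m{\left(z \right)} = \frac{2 z \frac{1}{-124 + z}}{z} = \frac{2}{-124 + z}$)
$47095 - m{\left(u{\left(-10,6 \right)} \right)} = 47095 - \frac{2}{-124 + 2 \left(-10\right)} = 47095 - \frac{2}{-124 - 20} = 47095 - \frac{2}{-144} = 47095 - 2 \left(- \frac{1}{144}\right) = 47095 - - \frac{1}{72} = 47095 + \frac{1}{72} = \frac{3390841}{72}$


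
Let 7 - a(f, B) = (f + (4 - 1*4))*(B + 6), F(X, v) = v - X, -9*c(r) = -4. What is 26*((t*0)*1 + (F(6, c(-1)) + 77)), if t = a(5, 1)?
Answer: 16718/9 ≈ 1857.6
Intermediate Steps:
c(r) = 4/9 (c(r) = -1/9*(-4) = 4/9)
a(f, B) = 7 - f*(6 + B) (a(f, B) = 7 - (f + (4 - 1*4))*(B + 6) = 7 - (f + (4 - 4))*(6 + B) = 7 - (f + 0)*(6 + B) = 7 - f*(6 + B))
t = -28 (t = 7 - 6*5 - 1*1*5 = 7 - 30 - 5 = -28)
26*((t*0)*1 + (F(6, c(-1)) + 77)) = 26*(-28*0*1 + ((4/9 - 1*6) + 77)) = 26*(0*1 + ((4/9 - 6) + 77)) = 26*(0 + (-50/9 + 77)) = 26*(0 + 643/9) = 26*(643/9) = 16718/9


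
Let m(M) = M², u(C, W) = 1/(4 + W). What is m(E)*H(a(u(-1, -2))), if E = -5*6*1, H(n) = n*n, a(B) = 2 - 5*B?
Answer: 225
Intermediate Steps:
H(n) = n²
E = -30 (E = -30*1 = -30)
m(E)*H(a(u(-1, -2))) = (-30)²*(2 - 5/(4 - 2))² = 900*(2 - 5/2)² = 900*(-½)² = 900*(¼) = 225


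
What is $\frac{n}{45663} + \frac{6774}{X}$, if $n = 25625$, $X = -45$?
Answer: $- \frac{11413631}{76105} \approx -149.97$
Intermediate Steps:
$\frac{n}{45663} + \frac{6774}{X} = \frac{25625}{45663} + \frac{6774}{-45} = 25625 \cdot \frac{1}{45663} + 6774 \left(- \frac{1}{45}\right) = \frac{25625}{45663} - \frac{2258}{15} = - \frac{11413631}{76105}$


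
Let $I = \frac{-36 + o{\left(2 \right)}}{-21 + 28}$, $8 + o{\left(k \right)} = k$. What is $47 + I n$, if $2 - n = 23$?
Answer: $173$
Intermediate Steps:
$n = -21$ ($n = 2 - 23 = -21$)
$o{\left(k \right)} = -8 + k$
$I = -6$ ($I = \frac{-36 + \left(-8 + 2\right)}{-21 + 28} = \frac{-36 - 6}{7} = \left(-42\right) \frac{1}{7} = -6$)
$47 + I n = 47 - -126 = 47 + 126 = 173$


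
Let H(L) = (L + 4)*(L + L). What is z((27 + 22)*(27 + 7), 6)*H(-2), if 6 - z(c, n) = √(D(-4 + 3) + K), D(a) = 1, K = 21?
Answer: -48 + 8*√22 ≈ -10.477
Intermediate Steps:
z(c, n) = 6 - √22 (z(c, n) = 6 - √(1 + 21) = 6 - √22)
H(L) = 2*L*(4 + L) (H(L) = (4 + L)*(2*L) = 2*L*(4 + L))
z((27 + 22)*(27 + 7), 6)*H(-2) = (6 - √22)*(2*(-2)*(4 - 2)) = (6 - √22)*(2*(-2)*2) = (6 - √22)*(-8) = -48 + 8*√22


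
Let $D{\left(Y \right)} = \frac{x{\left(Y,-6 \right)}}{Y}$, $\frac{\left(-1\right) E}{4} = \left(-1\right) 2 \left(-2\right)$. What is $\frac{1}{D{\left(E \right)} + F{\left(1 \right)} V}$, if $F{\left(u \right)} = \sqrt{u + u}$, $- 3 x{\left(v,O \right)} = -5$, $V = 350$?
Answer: $\frac{48}{112895995} + \frac{32256 \sqrt{2}}{22579199} \approx 0.0020207$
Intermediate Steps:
$x{\left(v,O \right)} = \frac{5}{3}$ ($x{\left(v,O \right)} = \left(- \frac{1}{3}\right) \left(-5\right) = \frac{5}{3}$)
$F{\left(u \right)} = \sqrt{2} \sqrt{u}$ ($F{\left(u \right)} = \sqrt{2 u} = \sqrt{2} \sqrt{u}$)
$E = -16$ ($E = - 4 \left(-1\right) 2 \left(-2\right) = - 4 \left(\left(-2\right) \left(-2\right)\right) = \left(-4\right) 4 = -16$)
$D{\left(Y \right)} = \frac{5}{3 Y}$
$\frac{1}{D{\left(E \right)} + F{\left(1 \right)} V} = \frac{1}{\frac{5}{3 \left(-16\right)} + \sqrt{2} \sqrt{1} \cdot 350} = \frac{1}{\frac{5}{3} \left(- \frac{1}{16}\right) + \sqrt{2} \cdot 1 \cdot 350} = \frac{1}{- \frac{5}{48} + \sqrt{2} \cdot 350} = \frac{1}{- \frac{5}{48} + 350 \sqrt{2}}$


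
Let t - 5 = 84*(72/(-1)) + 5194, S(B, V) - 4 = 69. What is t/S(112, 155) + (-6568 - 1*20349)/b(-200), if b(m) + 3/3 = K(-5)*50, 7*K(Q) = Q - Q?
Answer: 1964092/73 ≈ 26905.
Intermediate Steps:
K(Q) = 0 (K(Q) = (Q - Q)/7 = (1/7)*0 = 0)
S(B, V) = 73 (S(B, V) = 4 + 69 = 73)
b(m) = -1 (b(m) = -1 + 0*50 = -1 + 0 = -1)
t = -849 (t = 5 + (84*(72/(-1)) + 5194) = 5 + (84*(72*(-1)) + 5194) = 5 + (84*(-72) + 5194) = 5 + (-6048 + 5194) = 5 - 854 = -849)
t/S(112, 155) + (-6568 - 1*20349)/b(-200) = -849/73 + (-6568 - 1*20349)/(-1) = -849*1/73 + (-6568 - 20349)*(-1) = -849/73 - 26917*(-1) = -849/73 + 26917 = 1964092/73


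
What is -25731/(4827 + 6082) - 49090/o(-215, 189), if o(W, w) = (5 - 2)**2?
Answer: -535754389/98181 ≈ -5456.8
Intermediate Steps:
o(W, w) = 9 (o(W, w) = 3**2 = 9)
-25731/(4827 + 6082) - 49090/o(-215, 189) = -25731/(4827 + 6082) - 49090/9 = -25731/10909 - 49090*1/9 = -25731*1/10909 - 49090/9 = -25731/10909 - 49090/9 = -535754389/98181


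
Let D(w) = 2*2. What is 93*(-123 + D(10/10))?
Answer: -11067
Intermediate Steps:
D(w) = 4
93*(-123 + D(10/10)) = 93*(-123 + 4) = 93*(-119) = -11067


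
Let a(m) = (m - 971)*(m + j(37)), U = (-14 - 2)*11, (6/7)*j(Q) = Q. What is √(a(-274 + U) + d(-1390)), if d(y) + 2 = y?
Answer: √20761854/6 ≈ 759.42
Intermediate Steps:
j(Q) = 7*Q/6
U = -176 (U = -16*11 = -176)
d(y) = -2 + y
a(m) = (-971 + m)*(259/6 + m) (a(m) = (m - 971)*(m + (7/6)*37) = (-971 + m)*(m + 259/6) = (-971 + m)*(259/6 + m))
√(a(-274 + U) + d(-1390)) = √((-251489/6 + (-274 - 176)² - 5567*(-274 - 176)/6) + (-2 - 1390)) = √((-251489/6 + (-450)² - 5567/6*(-450)) - 1392) = √((-251489/6 + 202500 + 417525) - 1392) = √(3468661/6 - 1392) = √(3460309/6) = √20761854/6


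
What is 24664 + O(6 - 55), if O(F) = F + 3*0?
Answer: 24615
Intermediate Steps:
O(F) = F (O(F) = F + 0 = F)
24664 + O(6 - 55) = 24664 + (6 - 55) = 24664 - 49 = 24615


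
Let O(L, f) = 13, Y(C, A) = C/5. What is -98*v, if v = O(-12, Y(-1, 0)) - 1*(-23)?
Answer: -3528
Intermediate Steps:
Y(C, A) = C/5 (Y(C, A) = C*(⅕) = C/5)
v = 36 (v = 13 - 1*(-23) = 13 + 23 = 36)
-98*v = -98*36 = -3528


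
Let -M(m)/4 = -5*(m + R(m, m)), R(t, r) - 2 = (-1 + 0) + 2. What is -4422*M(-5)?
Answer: 176880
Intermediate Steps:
R(t, r) = 3 (R(t, r) = 2 + ((-1 + 0) + 2) = 2 + (-1 + 2) = 2 + 1 = 3)
M(m) = 60 + 20*m (M(m) = -(-20)*(m + 3) = -(-20)*(3 + m) = -4*(-15 - 5*m) = 60 + 20*m)
-4422*M(-5) = -4422*(60 + 20*(-5)) = -4422*(60 - 100) = -4422*(-40) = 176880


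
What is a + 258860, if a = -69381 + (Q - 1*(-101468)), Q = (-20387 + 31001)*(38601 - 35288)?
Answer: 35455129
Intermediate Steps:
Q = 35164182 (Q = 10614*3313 = 35164182)
a = 35196269 (a = -69381 + (35164182 - 1*(-101468)) = -69381 + (35164182 + 101468) = -69381 + 35265650 = 35196269)
a + 258860 = 35196269 + 258860 = 35455129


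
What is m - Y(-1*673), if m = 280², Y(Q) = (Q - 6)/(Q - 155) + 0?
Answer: 64914521/828 ≈ 78399.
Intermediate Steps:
Y(Q) = (-6 + Q)/(-155 + Q) (Y(Q) = (-6 + Q)/(-155 + Q) + 0 = (-6 + Q)/(-155 + Q))
m = 78400
m - Y(-1*673) = 78400 - (-6 - 1*673)/(-155 - 1*673) = 78400 - (-6 - 673)/(-155 - 673) = 78400 - (-679)/(-828) = 78400 - (-1)*(-679)/828 = 78400 - 1*679/828 = 78400 - 679/828 = 64914521/828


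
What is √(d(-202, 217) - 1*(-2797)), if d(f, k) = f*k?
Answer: I*√41037 ≈ 202.58*I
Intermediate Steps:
√(d(-202, 217) - 1*(-2797)) = √(-202*217 - 1*(-2797)) = √(-43834 + 2797) = √(-41037) = I*√41037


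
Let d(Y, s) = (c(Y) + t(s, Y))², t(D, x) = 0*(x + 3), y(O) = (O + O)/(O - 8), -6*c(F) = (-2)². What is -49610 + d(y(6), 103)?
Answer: -446486/9 ≈ -49610.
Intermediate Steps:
c(F) = -⅔ (c(F) = -⅙*(-2)² = -⅙*4 = -⅔)
y(O) = 2*O/(-8 + O) (y(O) = (2*O)/(-8 + O) = 2*O/(-8 + O))
t(D, x) = 0 (t(D, x) = 0*(3 + x) = 0)
d(Y, s) = 4/9 (d(Y, s) = (-⅔ + 0)² = (-⅔)² = 4/9)
-49610 + d(y(6), 103) = -49610 + 4/9 = -446486/9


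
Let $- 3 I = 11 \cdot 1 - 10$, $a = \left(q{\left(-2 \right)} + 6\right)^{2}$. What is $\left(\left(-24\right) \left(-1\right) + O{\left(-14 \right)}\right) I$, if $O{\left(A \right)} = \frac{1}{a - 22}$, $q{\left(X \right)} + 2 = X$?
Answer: $- \frac{431}{54} \approx -7.9815$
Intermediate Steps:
$q{\left(X \right)} = -2 + X$
$a = 4$ ($a = \left(\left(-2 - 2\right) + 6\right)^{2} = \left(-4 + 6\right)^{2} = 2^{2} = 4$)
$O{\left(A \right)} = - \frac{1}{18}$ ($O{\left(A \right)} = \frac{1}{4 - 22} = \frac{1}{-18} = - \frac{1}{18}$)
$I = - \frac{1}{3}$ ($I = - \frac{11 \cdot 1 - 10}{3} = - \frac{11 - 10}{3} = \left(- \frac{1}{3}\right) 1 = - \frac{1}{3} \approx -0.33333$)
$\left(\left(-24\right) \left(-1\right) + O{\left(-14 \right)}\right) I = \left(\left(-24\right) \left(-1\right) - \frac{1}{18}\right) \left(- \frac{1}{3}\right) = \left(24 - \frac{1}{18}\right) \left(- \frac{1}{3}\right) = \frac{431}{18} \left(- \frac{1}{3}\right) = - \frac{431}{54}$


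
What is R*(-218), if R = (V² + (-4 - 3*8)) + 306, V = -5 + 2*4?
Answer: -62566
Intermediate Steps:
V = 3 (V = -5 + 8 = 3)
R = 287 (R = (3² + (-4 - 3*8)) + 306 = (9 + (-4 - 24)) + 306 = (9 - 28) + 306 = -19 + 306 = 287)
R*(-218) = 287*(-218) = -62566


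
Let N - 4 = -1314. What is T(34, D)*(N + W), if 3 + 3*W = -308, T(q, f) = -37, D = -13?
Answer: 156917/3 ≈ 52306.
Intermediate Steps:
N = -1310 (N = 4 - 1314 = -1310)
W = -311/3 (W = -1 + (⅓)*(-308) = -1 - 308/3 = -311/3 ≈ -103.67)
T(34, D)*(N + W) = -37*(-1310 - 311/3) = -37*(-4241/3) = 156917/3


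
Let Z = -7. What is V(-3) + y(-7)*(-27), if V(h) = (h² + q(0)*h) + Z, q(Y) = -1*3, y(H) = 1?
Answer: -16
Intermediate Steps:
q(Y) = -3
V(h) = -7 + h² - 3*h (V(h) = (h² - 3*h) - 7 = -7 + h² - 3*h)
V(-3) + y(-7)*(-27) = (-7 + (-3)² - 3*(-3)) + 1*(-27) = (-7 + 9 + 9) - 27 = 11 - 27 = -16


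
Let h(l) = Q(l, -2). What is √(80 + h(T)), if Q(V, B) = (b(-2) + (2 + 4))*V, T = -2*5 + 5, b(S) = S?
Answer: 2*√15 ≈ 7.7460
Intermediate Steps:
T = -5 (T = -10 + 5 = -5)
Q(V, B) = 4*V (Q(V, B) = (-2 + (2 + 4))*V = (-2 + 6)*V = 4*V)
h(l) = 4*l
√(80 + h(T)) = √(80 + 4*(-5)) = √(80 - 20) = √60 = 2*√15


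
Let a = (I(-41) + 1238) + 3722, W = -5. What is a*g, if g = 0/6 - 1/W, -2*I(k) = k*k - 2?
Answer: 8241/10 ≈ 824.10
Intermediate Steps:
I(k) = 1 - k²/2 (I(k) = -(k*k - 2)/2 = -(k² - 2)/2 = -(-2 + k²)/2 = 1 - k²/2)
a = 8241/2 (a = ((1 - ½*(-41)²) + 1238) + 3722 = ((1 - ½*1681) + 1238) + 3722 = ((1 - 1681/2) + 1238) + 3722 = (-1679/2 + 1238) + 3722 = 797/2 + 3722 = 8241/2 ≈ 4120.5)
g = ⅕ (g = 0/6 - 1/(-5) = 0*(⅙) - 1*(-⅕) = 0 + ⅕ = ⅕ ≈ 0.20000)
a*g = (8241/2)*(⅕) = 8241/10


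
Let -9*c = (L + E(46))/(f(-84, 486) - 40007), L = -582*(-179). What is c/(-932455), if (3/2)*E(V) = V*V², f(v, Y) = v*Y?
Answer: -507206/2035024292835 ≈ -2.4924e-7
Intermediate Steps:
f(v, Y) = Y*v
L = 104178
E(V) = 2*V³/3 (E(V) = 2*(V*V²)/3 = 2*V³/3)
c = 507206/2182437 (c = -(104178 + (⅔)*46³)/(9*(486*(-84) - 40007)) = -(104178 + (⅔)*97336)/(9*(-40824 - 40007)) = -(104178 + 194672/3)/(9*(-80831)) = -507206*(-1)/(27*80831) = -⅑*(-507206/242493) = 507206/2182437 ≈ 0.23240)
c/(-932455) = (507206/2182437)/(-932455) = (507206/2182437)*(-1/932455) = -507206/2035024292835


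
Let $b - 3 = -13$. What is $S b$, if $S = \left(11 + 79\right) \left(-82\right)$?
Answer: $73800$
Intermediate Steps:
$b = -10$ ($b = 3 - 13 = -10$)
$S = -7380$ ($S = 90 \left(-82\right) = -7380$)
$S b = \left(-7380\right) \left(-10\right) = 73800$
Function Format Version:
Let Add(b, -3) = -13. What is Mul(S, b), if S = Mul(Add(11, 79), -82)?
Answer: 73800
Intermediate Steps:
b = -10 (b = Add(3, -13) = -10)
S = -7380 (S = Mul(90, -82) = -7380)
Mul(S, b) = Mul(-7380, -10) = 73800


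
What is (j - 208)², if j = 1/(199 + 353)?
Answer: 13182484225/304704 ≈ 43263.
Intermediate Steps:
j = 1/552 ≈ 0.0018116
(j - 208)² = (1/552 - 208)² = (-114815/552)² = 13182484225/304704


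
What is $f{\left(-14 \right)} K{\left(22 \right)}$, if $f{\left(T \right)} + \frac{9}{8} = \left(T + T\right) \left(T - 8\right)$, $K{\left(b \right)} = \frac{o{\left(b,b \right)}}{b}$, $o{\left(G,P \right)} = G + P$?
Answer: $\frac{4919}{4} \approx 1229.8$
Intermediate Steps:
$K{\left(b \right)} = 2$ ($K{\left(b \right)} = \frac{b + b}{b} = \frac{2 b}{b} = 2$)
$f{\left(T \right)} = - \frac{9}{8} + 2 T \left(-8 + T\right)$ ($f{\left(T \right)} = - \frac{9}{8} + \left(T + T\right) \left(T - 8\right) = - \frac{9}{8} + 2 T \left(-8 + T\right)$)
$f{\left(-14 \right)} K{\left(22 \right)} = \left(- \frac{9}{8} - -224 + 2 \left(-14\right)^{2}\right) 2 = \left(- \frac{9}{8} + 224 + 2 \cdot 196\right) 2 = \left(- \frac{9}{8} + 224 + 392\right) 2 = \frac{4919}{8} \cdot 2 = \frac{4919}{4}$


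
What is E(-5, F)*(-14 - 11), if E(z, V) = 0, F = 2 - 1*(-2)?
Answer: 0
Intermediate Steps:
F = 4 (F = 2 + 2 = 4)
E(-5, F)*(-14 - 11) = 0*(-14 - 11) = 0*(-25) = 0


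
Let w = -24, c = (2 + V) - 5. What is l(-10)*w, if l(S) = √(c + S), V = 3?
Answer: -24*I*√10 ≈ -75.895*I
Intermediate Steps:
c = 0 (c = (2 + 3) - 5 = 5 - 5 = 0)
l(S) = √S (l(S) = √(0 + S) = √S)
l(-10)*w = √(-10)*(-24) = (I*√10)*(-24) = -24*I*√10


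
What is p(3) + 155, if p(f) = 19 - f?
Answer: 171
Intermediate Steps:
p(3) + 155 = (19 - 1*3) + 155 = (19 - 3) + 155 = 16 + 155 = 171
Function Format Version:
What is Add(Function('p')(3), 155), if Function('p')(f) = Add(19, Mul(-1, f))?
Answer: 171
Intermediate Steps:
Add(Function('p')(3), 155) = Add(Add(19, Mul(-1, 3)), 155) = Add(Add(19, -3), 155) = Add(16, 155) = 171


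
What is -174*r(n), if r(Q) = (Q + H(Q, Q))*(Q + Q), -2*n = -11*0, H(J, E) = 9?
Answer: 0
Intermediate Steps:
n = 0 (n = -(-11)*0/2 = -½*0 = 0)
r(Q) = 2*Q*(9 + Q) (r(Q) = (Q + 9)*(Q + Q) = (9 + Q)*(2*Q) = 2*Q*(9 + Q))
-174*r(n) = -348*0*(9 + 0) = -348*0*9 = -174*0 = 0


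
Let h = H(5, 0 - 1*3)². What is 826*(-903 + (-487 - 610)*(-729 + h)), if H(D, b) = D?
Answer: 637164010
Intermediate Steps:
h = 25 (h = 5² = 25)
826*(-903 + (-487 - 610)*(-729 + h)) = 826*(-903 + (-487 - 610)*(-729 + 25)) = 826*(-903 - 1097*(-704)) = 826*(-903 + 772288) = 826*771385 = 637164010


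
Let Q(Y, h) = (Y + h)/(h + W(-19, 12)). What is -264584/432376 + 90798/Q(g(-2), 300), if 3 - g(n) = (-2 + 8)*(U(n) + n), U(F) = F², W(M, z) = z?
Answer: 510362180543/5242559 ≈ 97350.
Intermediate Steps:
g(n) = 3 - 6*n - 6*n² (g(n) = 3 - (-2 + 8)*(n² + n) = 3 - 6*(n + n²) = 3 - (6*n + 6*n²) = 3 + (-6*n - 6*n²) = 3 - 6*n - 6*n²)
Q(Y, h) = (Y + h)/(12 + h) (Q(Y, h) = (Y + h)/(h + 12) = (Y + h)/(12 + h))
-264584/432376 + 90798/Q(g(-2), 300) = -264584/432376 + 90798/((((3 - 6*(-2) - 6*(-2)²) + 300)/(12 + 300))) = -264584*1/432376 + 90798/((((3 + 12 - 6*4) + 300)/312)) = -33073/54047 + 90798/((((3 + 12 - 24) + 300)/312)) = -33073/54047 + 90798/(((-9 + 300)/312)) = -33073/54047 + 90798/(((1/312)*291)) = -33073/54047 + 90798/(97/104) = -33073/54047 + 90798*(104/97) = -33073/54047 + 9442992/97 = 510362180543/5242559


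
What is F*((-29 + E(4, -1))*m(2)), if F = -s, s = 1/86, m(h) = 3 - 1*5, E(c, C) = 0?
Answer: -29/43 ≈ -0.67442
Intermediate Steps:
m(h) = -2 (m(h) = 3 - 5 = -2)
s = 1/86 ≈ 0.011628
F = -1/86 (F = -1*1/86 = -1/86 ≈ -0.011628)
F*((-29 + E(4, -1))*m(2)) = -(-29 + 0)*(-2)/86 = -(-29)*(-2)/86 = -1/86*58 = -29/43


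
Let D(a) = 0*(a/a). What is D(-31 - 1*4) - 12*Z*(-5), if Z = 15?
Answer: 900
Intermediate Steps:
D(a) = 0 (D(a) = 0*1 = 0)
D(-31 - 1*4) - 12*Z*(-5) = 0 - 12*15*(-5) = 0 - 180*(-5) = 0 + 900 = 900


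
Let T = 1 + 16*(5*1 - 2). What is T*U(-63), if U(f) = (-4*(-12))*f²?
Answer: 9335088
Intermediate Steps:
U(f) = 48*f²
T = 49 (T = 1 + 16*(5 - 2) = 1 + 16*3 = 1 + 48 = 49)
T*U(-63) = 49*(48*(-63)²) = 49*(48*3969) = 49*190512 = 9335088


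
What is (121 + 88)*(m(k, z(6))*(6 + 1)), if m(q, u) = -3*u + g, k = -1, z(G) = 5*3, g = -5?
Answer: -73150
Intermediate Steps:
z(G) = 15
m(q, u) = -5 - 3*u (m(q, u) = -3*u - 5 = -5 - 3*u)
(121 + 88)*(m(k, z(6))*(6 + 1)) = (121 + 88)*((-5 - 3*15)*(6 + 1)) = 209*((-5 - 45)*7) = 209*(-50*7) = 209*(-350) = -73150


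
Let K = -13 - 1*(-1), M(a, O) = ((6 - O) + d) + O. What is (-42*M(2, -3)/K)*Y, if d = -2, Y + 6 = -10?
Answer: -224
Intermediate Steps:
Y = -16 (Y = -6 - 10 = -16)
M(a, O) = 4 (M(a, O) = ((6 - O) - 2) + O = (4 - O) + O = 4)
K = -12 (K = -13 + 1 = -12)
(-42*M(2, -3)/K)*Y = -168/(-12)*(-16) = -168*(-1)/12*(-16) = -42*(-⅓)*(-16) = 14*(-16) = -224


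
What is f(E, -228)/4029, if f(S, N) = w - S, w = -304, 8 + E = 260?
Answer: -556/4029 ≈ -0.13800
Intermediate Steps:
E = 252 (E = -8 + 260 = 252)
f(S, N) = -304 - S
f(E, -228)/4029 = (-304 - 1*252)/4029 = (-304 - 252)*(1/4029) = -556*1/4029 = -556/4029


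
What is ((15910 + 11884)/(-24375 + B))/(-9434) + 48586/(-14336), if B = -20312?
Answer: -5120587335951/1510932534272 ≈ -3.3890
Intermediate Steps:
((15910 + 11884)/(-24375 + B))/(-9434) + 48586/(-14336) = ((15910 + 11884)/(-24375 - 20312))/(-9434) + 48586/(-14336) = (27794/(-44687))*(-1/9434) + 48586*(-1/14336) = (27794*(-1/44687))*(-1/9434) - 24293/7168 = -27794/44687*(-1/9434) - 24293/7168 = 13897/210788579 - 24293/7168 = -5120587335951/1510932534272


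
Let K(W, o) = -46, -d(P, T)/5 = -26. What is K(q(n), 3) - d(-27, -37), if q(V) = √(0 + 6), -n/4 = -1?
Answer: -176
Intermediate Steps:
n = 4 (n = -4*(-1) = 4)
d(P, T) = 130 (d(P, T) = -5*(-26) = 130)
q(V) = √6
K(q(n), 3) - d(-27, -37) = -46 - 1*130 = -46 - 130 = -176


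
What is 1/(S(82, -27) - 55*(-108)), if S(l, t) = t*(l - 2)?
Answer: 1/3780 ≈ 0.00026455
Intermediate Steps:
S(l, t) = t*(-2 + l)
1/(S(82, -27) - 55*(-108)) = 1/(-27*(-2 + 82) - 55*(-108)) = 1/(-27*80 + 5940) = 1/(-2160 + 5940) = 1/3780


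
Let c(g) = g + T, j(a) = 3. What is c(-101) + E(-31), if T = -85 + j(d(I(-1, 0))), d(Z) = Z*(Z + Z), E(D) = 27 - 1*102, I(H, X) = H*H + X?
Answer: -258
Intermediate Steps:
I(H, X) = X + H² (I(H, X) = H² + X = X + H²)
E(D) = -75 (E(D) = 27 - 102 = -75)
d(Z) = 2*Z² (d(Z) = Z*(2*Z) = 2*Z²)
T = -82 (T = -85 + 3 = -82)
c(g) = -82 + g (c(g) = g - 82 = -82 + g)
c(-101) + E(-31) = (-82 - 101) - 75 = -183 - 75 = -258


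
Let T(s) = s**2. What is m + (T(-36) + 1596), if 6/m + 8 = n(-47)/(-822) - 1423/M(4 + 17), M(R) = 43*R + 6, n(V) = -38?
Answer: 1713798669/592729 ≈ 2891.4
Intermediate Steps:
M(R) = 6 + 43*R
m = -373599/592729 (m = 6/(-8 + (-38/(-822) - 1423/(6 + 43*(4 + 17)))) = 6/(-8 + (-38*(-1/822) - 1423/(6 + 43*21))) = 6/(-8 + (19/411 - 1423/(6 + 903))) = 6/(-8 + (19/411 - 1423/909)) = 6/(-8 - 189194/124533) = 6/(-1185458/124533) = 6*(-124533/1185458) = -373599/592729 ≈ -0.63030)
m + (T(-36) + 1596) = -373599/592729 + ((-36)**2 + 1596) = -373599/592729 + (1296 + 1596) = -373599/592729 + 2892 = 1713798669/592729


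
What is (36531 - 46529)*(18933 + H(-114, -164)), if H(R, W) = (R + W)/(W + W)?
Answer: -15522649849/82 ≈ -1.8930e+8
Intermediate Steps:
H(R, W) = (R + W)/(2*W) (H(R, W) = (R + W)/((2*W)) = (R + W)*(1/(2*W)) = (R + W)/(2*W))
(36531 - 46529)*(18933 + H(-114, -164)) = (36531 - 46529)*(18933 + (1/2)*(-114 - 164)/(-164)) = -9998*(18933 + (1/2)*(-1/164)*(-278)) = -9998*(18933 + 139/164) = -9998*3105151/164 = -15522649849/82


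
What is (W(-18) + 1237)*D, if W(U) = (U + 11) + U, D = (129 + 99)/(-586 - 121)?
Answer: -2736/7 ≈ -390.86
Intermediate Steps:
D = -228/707 (D = 228/(-707) = 228*(-1/707) = -228/707 ≈ -0.32249)
W(U) = 11 + 2*U (W(U) = (11 + U) + U = 11 + 2*U)
(W(-18) + 1237)*D = ((11 + 2*(-18)) + 1237)*(-228/707) = ((11 - 36) + 1237)*(-228/707) = (-25 + 1237)*(-228/707) = 1212*(-228/707) = -2736/7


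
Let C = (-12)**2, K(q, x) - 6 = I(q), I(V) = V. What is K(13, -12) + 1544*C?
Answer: 222355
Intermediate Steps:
K(q, x) = 6 + q
C = 144
K(13, -12) + 1544*C = (6 + 13) + 1544*144 = 19 + 222336 = 222355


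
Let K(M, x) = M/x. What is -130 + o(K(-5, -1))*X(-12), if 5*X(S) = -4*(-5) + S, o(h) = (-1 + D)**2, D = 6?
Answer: -90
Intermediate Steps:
o(h) = 25 (o(h) = (-1 + 6)**2 = 5**2 = 25)
X(S) = 4 + S/5 (X(S) = (-4*(-5) + S)/5 = (20 + S)/5 = 4 + S/5)
-130 + o(K(-5, -1))*X(-12) = -130 + 25*(4 + (1/5)*(-12)) = -130 + 25*(4 - 12/5) = -130 + 25*(8/5) = -130 + 40 = -90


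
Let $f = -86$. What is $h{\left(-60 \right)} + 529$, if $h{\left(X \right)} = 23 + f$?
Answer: $466$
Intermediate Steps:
$h{\left(X \right)} = -63$ ($h{\left(X \right)} = 23 - 86 = -63$)
$h{\left(-60 \right)} + 529 = -63 + 529 = 466$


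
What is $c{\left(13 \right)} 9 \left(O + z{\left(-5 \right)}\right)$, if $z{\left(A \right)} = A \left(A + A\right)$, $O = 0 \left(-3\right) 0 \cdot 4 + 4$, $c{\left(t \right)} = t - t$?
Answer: $0$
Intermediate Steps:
$c{\left(t \right)} = 0$
$O = 4$ ($O = 0 \cdot 0 \cdot 4 + 4 = 0 \cdot 0 + 4 = 0 + 4 = 4$)
$z{\left(A \right)} = 2 A^{2}$ ($z{\left(A \right)} = A 2 A = 2 A^{2}$)
$c{\left(13 \right)} 9 \left(O + z{\left(-5 \right)}\right) = 0 \cdot 9 \left(4 + 2 \left(-5\right)^{2}\right) = 0 \cdot 9 \left(4 + 2 \cdot 25\right) = 0 \cdot 9 \left(4 + 50\right) = 0 \cdot 9 \cdot 54 = 0 \cdot 486 = 0$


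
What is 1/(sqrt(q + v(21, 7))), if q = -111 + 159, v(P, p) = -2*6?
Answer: 1/6 ≈ 0.16667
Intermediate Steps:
v(P, p) = -12
q = 48
1/(sqrt(q + v(21, 7))) = 1/(sqrt(48 - 12)) = 1/(sqrt(36)) = 1/6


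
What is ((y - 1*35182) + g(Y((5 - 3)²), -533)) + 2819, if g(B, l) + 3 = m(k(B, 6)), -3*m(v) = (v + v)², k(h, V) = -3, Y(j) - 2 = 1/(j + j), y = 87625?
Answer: 55247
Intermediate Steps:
Y(j) = 2 + 1/(2*j) (Y(j) = 2 + 1/(j + j) = 2 + 1/(2*j))
m(v) = -4*v²/3 (m(v) = -(v + v)²/3 = -4*v²/3)
g(B, l) = -15 (g(B, l) = -3 - 4/3*(-3)² = -3 - 4/3*9 = -3 - 12 = -15)
((y - 1*35182) + g(Y((5 - 3)²), -533)) + 2819 = ((87625 - 1*35182) - 15) + 2819 = ((87625 - 35182) - 15) + 2819 = (52443 - 15) + 2819 = 52428 + 2819 = 55247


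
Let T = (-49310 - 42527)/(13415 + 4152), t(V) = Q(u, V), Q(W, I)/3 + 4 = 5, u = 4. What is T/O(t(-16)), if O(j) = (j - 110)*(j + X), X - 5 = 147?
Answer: 91837/291348695 ≈ 0.00031521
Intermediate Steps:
X = 152 (X = 5 + 147 = 152)
Q(W, I) = 3 (Q(W, I) = -12 + 3*5 = -12 + 15 = 3)
t(V) = 3
T = -91837/17567 ≈ -5.2278
O(j) = (-110 + j)*(152 + j) (O(j) = (j - 110)*(j + 152) = (-110 + j)*(152 + j))
T/O(t(-16)) = -91837/(17567*(-16720 + 3**2 + 42*3)) = -91837/(17567*(-16720 + 9 + 126)) = -91837/17567/(-16585) = -91837/17567*(-1/16585) = 91837/291348695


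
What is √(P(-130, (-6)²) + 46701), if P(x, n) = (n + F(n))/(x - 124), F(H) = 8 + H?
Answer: √753235349/127 ≈ 216.10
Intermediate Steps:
P(x, n) = (8 + 2*n)/(-124 + x) (P(x, n) = (n + (8 + n))/(x - 124) = (8 + 2*n)/(-124 + x))
√(P(-130, (-6)²) + 46701) = √(2*(4 + (-6)²)/(-124 - 130) + 46701) = √(2*(4 + 36)/(-254) + 46701) = √(2*(-1/254)*40 + 46701) = √(-40/127 + 46701) = √(5930987/127) = √753235349/127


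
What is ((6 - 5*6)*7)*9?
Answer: -1512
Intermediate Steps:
((6 - 5*6)*7)*9 = ((6 - 30)*7)*9 = -24*7*9 = -168*9 = -1512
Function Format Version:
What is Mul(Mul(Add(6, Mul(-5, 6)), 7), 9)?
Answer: -1512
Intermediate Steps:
Mul(Mul(Add(6, Mul(-5, 6)), 7), 9) = Mul(Mul(Add(6, -30), 7), 9) = Mul(Mul(-24, 7), 9) = Mul(-168, 9) = -1512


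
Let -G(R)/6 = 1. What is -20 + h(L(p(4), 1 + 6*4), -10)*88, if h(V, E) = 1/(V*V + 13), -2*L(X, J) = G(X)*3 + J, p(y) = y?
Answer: -1668/101 ≈ -16.515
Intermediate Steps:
G(R) = -6 (G(R) = -6*1 = -6)
L(X, J) = 9 - J/2 (L(X, J) = -(-6*3 + J)/2 = -(-18 + J)/2 = 9 - J/2)
h(V, E) = 1/(13 + V²) (h(V, E) = 1/(V² + 13) = 1/(13 + V²))
-20 + h(L(p(4), 1 + 6*4), -10)*88 = -20 + 88/(13 + (9 - (1 + 6*4)/2)²) = -20 + 88/(13 + (9 - (1 + 24)/2)²) = -20 + 88/(13 + (9 - ½*25)²) = -20 + 88/(13 + (9 - 25/2)²) = -20 + 88/(13 + (-7/2)²) = -20 + 88/(13 + 49/4) = -20 + 88/(101/4) = -20 + (4/101)*88 = -20 + 352/101 = -1668/101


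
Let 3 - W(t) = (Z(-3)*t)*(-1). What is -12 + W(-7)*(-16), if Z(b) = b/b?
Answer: 52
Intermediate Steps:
Z(b) = 1
W(t) = 3 + t (W(t) = 3 - 1*t*(-1) = 3 - t*(-1) = 3 - (-1)*t = 3 + t)
-12 + W(-7)*(-16) = -12 + (3 - 7)*(-16) = -12 - 4*(-16) = -12 + 64 = 52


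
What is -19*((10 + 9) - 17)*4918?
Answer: -186884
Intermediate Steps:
-19*((10 + 9) - 17)*4918 = -19*(19 - 17)*4918 = -19*2*4918 = -38*4918 = -186884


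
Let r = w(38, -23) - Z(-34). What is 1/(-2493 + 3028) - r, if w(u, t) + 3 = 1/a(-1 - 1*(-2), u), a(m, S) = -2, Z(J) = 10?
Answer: 14447/1070 ≈ 13.502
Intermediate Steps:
w(u, t) = -7/2 (w(u, t) = -3 + 1/(-2) = -3 - 1/2 = -7/2)
r = -27/2 (r = -7/2 - 1*10 = -7/2 - 10 = -27/2 ≈ -13.500)
1/(-2493 + 3028) - r = 1/(-2493 + 3028) - 1*(-27/2) = 1/535 + 27/2 = 14447/1070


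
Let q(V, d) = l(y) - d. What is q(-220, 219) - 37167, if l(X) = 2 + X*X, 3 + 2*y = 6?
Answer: -149527/4 ≈ -37382.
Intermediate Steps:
y = 3/2 (y = -3/2 + (½)*6 = -3/2 + 3 = 3/2 ≈ 1.5000)
l(X) = 2 + X²
q(V, d) = 17/4 - d (q(V, d) = (2 + (3/2)²) - d = (2 + 9/4) - d = 17/4 - d)
q(-220, 219) - 37167 = (17/4 - 1*219) - 37167 = (17/4 - 219) - 37167 = -859/4 - 37167 = -149527/4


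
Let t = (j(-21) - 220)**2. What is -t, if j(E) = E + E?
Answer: -68644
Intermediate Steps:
j(E) = 2*E
t = 68644 (t = (2*(-21) - 220)**2 = (-42 - 220)**2 = (-262)**2 = 68644)
-t = -1*68644 = -68644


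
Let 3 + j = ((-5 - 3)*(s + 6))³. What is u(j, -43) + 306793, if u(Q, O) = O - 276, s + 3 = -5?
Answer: 306474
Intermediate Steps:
s = -8 (s = -3 - 5 = -8)
j = 4093 (j = -3 + ((-5 - 3)*(-8 + 6))³ = -3 + (-8*(-2))³ = -3 + 16³ = -3 + 4096 = 4093)
u(Q, O) = -276 + O
u(j, -43) + 306793 = (-276 - 43) + 306793 = -319 + 306793 = 306474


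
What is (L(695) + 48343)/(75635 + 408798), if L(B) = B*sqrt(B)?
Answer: 48343/484433 + 695*sqrt(695)/484433 ≈ 0.13761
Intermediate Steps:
L(B) = B**(3/2)
(L(695) + 48343)/(75635 + 408798) = (695**(3/2) + 48343)/(75635 + 408798) = (695*sqrt(695) + 48343)/484433 = (48343 + 695*sqrt(695))*(1/484433) = 48343/484433 + 695*sqrt(695)/484433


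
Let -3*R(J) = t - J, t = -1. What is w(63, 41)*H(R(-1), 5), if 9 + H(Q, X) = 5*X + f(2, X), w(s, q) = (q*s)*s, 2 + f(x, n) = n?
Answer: 3091851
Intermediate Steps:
f(x, n) = -2 + n
w(s, q) = q*s²
R(J) = ⅓ + J/3 (R(J) = -(-1 - J)/3 = ⅓ + J/3)
H(Q, X) = -11 + 6*X (H(Q, X) = -9 + (5*X + (-2 + X)) = -9 + (-2 + 6*X) = -11 + 6*X)
w(63, 41)*H(R(-1), 5) = (41*63²)*(-11 + 6*5) = (41*3969)*(-11 + 30) = 162729*19 = 3091851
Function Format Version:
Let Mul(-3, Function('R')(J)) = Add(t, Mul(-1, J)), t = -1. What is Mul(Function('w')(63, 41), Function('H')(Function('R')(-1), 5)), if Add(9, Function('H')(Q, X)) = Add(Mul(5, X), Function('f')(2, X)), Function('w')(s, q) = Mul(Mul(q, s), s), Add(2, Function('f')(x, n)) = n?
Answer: 3091851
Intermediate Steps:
Function('f')(x, n) = Add(-2, n)
Function('w')(s, q) = Mul(q, Pow(s, 2))
Function('R')(J) = Add(Rational(1, 3), Mul(Rational(1, 3), J)) (Function('R')(J) = Mul(Rational(-1, 3), Add(-1, Mul(-1, J))) = Add(Rational(1, 3), Mul(Rational(1, 3), J)))
Function('H')(Q, X) = Add(-11, Mul(6, X)) (Function('H')(Q, X) = Add(-9, Add(Mul(5, X), Add(-2, X))) = Add(-9, Add(-2, Mul(6, X))) = Add(-11, Mul(6, X)))
Mul(Function('w')(63, 41), Function('H')(Function('R')(-1), 5)) = Mul(Mul(41, Pow(63, 2)), Add(-11, Mul(6, 5))) = Mul(Mul(41, 3969), Add(-11, 30)) = Mul(162729, 19) = 3091851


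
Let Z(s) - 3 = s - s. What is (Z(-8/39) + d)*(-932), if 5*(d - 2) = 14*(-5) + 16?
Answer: 27028/5 ≈ 5405.6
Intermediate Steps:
Z(s) = 3 (Z(s) = 3 + (s - s) = 3 + 0 = 3)
d = -44/5 (d = 2 + (14*(-5) + 16)/5 = 2 + (-70 + 16)/5 = 2 + (⅕)*(-54) = 2 - 54/5 = -44/5 ≈ -8.8000)
(Z(-8/39) + d)*(-932) = (3 - 44/5)*(-932) = -29/5*(-932) = 27028/5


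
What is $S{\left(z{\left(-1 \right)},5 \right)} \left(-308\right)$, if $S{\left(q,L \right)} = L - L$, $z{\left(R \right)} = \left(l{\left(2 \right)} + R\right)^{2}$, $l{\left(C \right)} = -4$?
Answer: $0$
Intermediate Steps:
$z{\left(R \right)} = \left(-4 + R\right)^{2}$
$S{\left(q,L \right)} = 0$
$S{\left(z{\left(-1 \right)},5 \right)} \left(-308\right) = 0 \left(-308\right) = 0$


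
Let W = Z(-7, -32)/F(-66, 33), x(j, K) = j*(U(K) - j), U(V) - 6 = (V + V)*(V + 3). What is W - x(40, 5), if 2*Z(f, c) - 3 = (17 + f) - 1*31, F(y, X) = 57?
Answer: -34963/19 ≈ -1840.2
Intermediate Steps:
U(V) = 6 + 2*V*(3 + V) (U(V) = 6 + (V + V)*(V + 3) = 6 + (2*V)*(3 + V) = 6 + 2*V*(3 + V))
Z(f, c) = -11/2 + f/2 (Z(f, c) = 3/2 + ((17 + f) - 1*31)/2 = 3/2 + ((17 + f) - 31)/2 = 3/2 + (-14 + f)/2 = 3/2 + (-7 + f/2) = -11/2 + f/2)
x(j, K) = j*(6 - j + 2*K² + 6*K) (x(j, K) = j*((6 + 2*K² + 6*K) - j) = j*(6 - j + 2*K² + 6*K))
W = -3/19 (W = (-11/2 + (½)*(-7))/57 = (-11/2 - 7/2)*(1/57) = -9*1/57 = -3/19 ≈ -0.15789)
W - x(40, 5) = -3/19 - 40*(6 - 1*40 + 2*5² + 6*5) = -3/19 - 40*(6 - 40 + 2*25 + 30) = -3/19 - 40*(6 - 40 + 50 + 30) = -3/19 - 40*46 = -3/19 - 1*1840 = -3/19 - 1840 = -34963/19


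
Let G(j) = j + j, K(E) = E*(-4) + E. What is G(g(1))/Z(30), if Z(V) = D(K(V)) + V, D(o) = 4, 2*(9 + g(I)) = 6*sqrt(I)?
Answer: -6/17 ≈ -0.35294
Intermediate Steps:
g(I) = -9 + 3*sqrt(I) (g(I) = -9 + (6*sqrt(I))/2 = -9 + 3*sqrt(I))
K(E) = -3*E (K(E) = -4*E + E = -3*E)
Z(V) = 4 + V
G(j) = 2*j
G(g(1))/Z(30) = (2*(-9 + 3*sqrt(1)))/(4 + 30) = (2*(-9 + 3*1))/34 = (2*(-9 + 3))*(1/34) = (2*(-6))*(1/34) = -12*1/34 = -6/17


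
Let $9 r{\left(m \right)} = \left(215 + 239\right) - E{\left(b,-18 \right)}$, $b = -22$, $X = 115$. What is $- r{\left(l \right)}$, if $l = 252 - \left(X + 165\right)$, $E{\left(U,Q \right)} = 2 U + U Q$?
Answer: $- \frac{34}{3} \approx -11.333$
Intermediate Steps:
$E{\left(U,Q \right)} = 2 U + Q U$
$l = -28$ ($l = 252 - \left(115 + 165\right) = 252 - 280 = -28$)
$r{\left(m \right)} = \frac{34}{3}$ ($r{\left(m \right)} = \frac{\left(215 + 239\right) - - 22 \left(2 - 18\right)}{9} = \frac{454 - \left(-22\right) \left(-16\right)}{9} = \frac{454 - 352}{9} = \frac{1}{9} \cdot 102 = \frac{34}{3}$)
$- r{\left(l \right)} = \left(-1\right) \frac{34}{3} = - \frac{34}{3}$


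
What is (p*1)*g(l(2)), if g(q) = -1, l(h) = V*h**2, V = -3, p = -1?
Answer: 1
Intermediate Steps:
l(h) = -3*h**2
(p*1)*g(l(2)) = -1*1*(-1) = -1*(-1) = 1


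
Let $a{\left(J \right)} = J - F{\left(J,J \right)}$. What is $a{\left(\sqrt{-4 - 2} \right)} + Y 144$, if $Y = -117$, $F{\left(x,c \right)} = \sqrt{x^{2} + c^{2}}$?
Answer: $-16848 + i \sqrt{6} - 2 i \sqrt{3} \approx -16848.0 - 1.0146 i$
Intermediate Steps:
$F{\left(x,c \right)} = \sqrt{c^{2} + x^{2}}$
$a{\left(J \right)} = J - \sqrt{2} \sqrt{J^{2}}$ ($a{\left(J \right)} = J - \sqrt{J^{2} + J^{2}} = J - \sqrt{2 J^{2}} = J - \sqrt{2} \sqrt{J^{2}}$)
$a{\left(\sqrt{-4 - 2} \right)} + Y 144 = \left(\sqrt{-4 - 2} - \sqrt{2} \sqrt{\left(\sqrt{-4 - 2}\right)^{2}}\right) - 16848 = \left(\sqrt{-6} - \sqrt{2} \sqrt{\left(\sqrt{-6}\right)^{2}}\right) - 16848 = \left(i \sqrt{6} - \sqrt{2} \sqrt{\left(i \sqrt{6}\right)^{2}}\right) - 16848 = \left(i \sqrt{6} - \sqrt{2} \sqrt{-6}\right) - 16848 = \left(i \sqrt{6} - \sqrt{2} i \sqrt{6}\right) - 16848 = \left(i \sqrt{6} - 2 i \sqrt{3}\right) - 16848 = -16848 + i \sqrt{6} - 2 i \sqrt{3}$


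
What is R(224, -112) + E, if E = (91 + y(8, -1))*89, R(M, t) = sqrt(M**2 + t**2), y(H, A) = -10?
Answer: 7209 + 112*sqrt(5) ≈ 7459.4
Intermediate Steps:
E = 7209 (E = (91 - 10)*89 = 81*89 = 7209)
R(224, -112) + E = sqrt(224**2 + (-112)**2) + 7209 = sqrt(50176 + 12544) + 7209 = sqrt(62720) + 7209 = 112*sqrt(5) + 7209 = 7209 + 112*sqrt(5)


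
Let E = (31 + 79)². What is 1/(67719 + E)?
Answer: 1/79819 ≈ 1.2528e-5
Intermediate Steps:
E = 12100 (E = 110² = 12100)
1/(67719 + E) = 1/(67719 + 12100) = 1/79819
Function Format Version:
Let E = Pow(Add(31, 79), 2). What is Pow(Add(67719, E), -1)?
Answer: Rational(1, 79819) ≈ 1.2528e-5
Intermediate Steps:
E = 12100 (E = Pow(110, 2) = 12100)
Pow(Add(67719, E), -1) = Pow(Add(67719, 12100), -1) = Pow(79819, -1) = Rational(1, 79819)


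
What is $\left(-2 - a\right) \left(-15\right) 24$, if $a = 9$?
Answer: $3960$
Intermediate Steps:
$\left(-2 - a\right) \left(-15\right) 24 = \left(-2 - 9\right) \left(-15\right) 24 = \left(-11\right) \left(-15\right) 24 = 165 \cdot 24 = 3960$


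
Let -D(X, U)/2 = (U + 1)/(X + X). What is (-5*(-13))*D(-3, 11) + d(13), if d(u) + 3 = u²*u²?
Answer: 28818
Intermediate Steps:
D(X, U) = -(1 + U)/X (D(X, U) = -2*(U + 1)/(X + X) = -2*(1 + U)/(2*X) = -2*(1 + U)*1/(2*X) = -(1 + U)/X)
d(u) = -3 + u⁴ (d(u) = -3 + u²*u² = -3 + u⁴)
(-5*(-13))*D(-3, 11) + d(13) = (-5*(-13))*((-1 - 1*11)/(-3)) + (-3 + 13⁴) = 65*(-(-1 - 11)/3) + (-3 + 28561) = 65*(-⅓*(-12)) + 28558 = 65*4 + 28558 = 260 + 28558 = 28818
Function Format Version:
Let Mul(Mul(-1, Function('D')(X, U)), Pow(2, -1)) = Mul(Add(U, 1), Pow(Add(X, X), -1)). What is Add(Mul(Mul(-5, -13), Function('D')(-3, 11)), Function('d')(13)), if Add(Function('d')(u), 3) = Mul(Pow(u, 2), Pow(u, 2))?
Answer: 28818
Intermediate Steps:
Function('D')(X, U) = Mul(-1, Pow(X, -1), Add(1, U)) (Function('D')(X, U) = Mul(-2, Mul(Add(U, 1), Pow(Add(X, X), -1))) = Mul(-2, Mul(Add(1, U), Pow(Mul(2, X), -1))) = Mul(-2, Mul(Add(1, U), Mul(Rational(1, 2), Pow(X, -1)))) = Mul(-2, Mul(Rational(1, 2), Pow(X, -1), Add(1, U))) = Mul(-1, Pow(X, -1), Add(1, U)))
Function('d')(u) = Add(-3, Pow(u, 4)) (Function('d')(u) = Add(-3, Mul(Pow(u, 2), Pow(u, 2))) = Add(-3, Pow(u, 4)))
Add(Mul(Mul(-5, -13), Function('D')(-3, 11)), Function('d')(13)) = Add(Mul(Mul(-5, -13), Mul(Pow(-3, -1), Add(-1, Mul(-1, 11)))), Add(-3, Pow(13, 4))) = Add(Mul(65, Mul(Rational(-1, 3), Add(-1, -11))), Add(-3, 28561)) = Add(Mul(65, Mul(Rational(-1, 3), -12)), 28558) = Add(Mul(65, 4), 28558) = Add(260, 28558) = 28818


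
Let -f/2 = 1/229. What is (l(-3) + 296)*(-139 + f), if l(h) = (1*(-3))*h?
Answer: -9709065/229 ≈ -42398.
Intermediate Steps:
f = -2/229 ≈ -0.0087336
l(h) = -3*h
(l(-3) + 296)*(-139 + f) = (-3*(-3) + 296)*(-139 - 2/229) = (9 + 296)*(-31833/229) = 305*(-31833/229) = -9709065/229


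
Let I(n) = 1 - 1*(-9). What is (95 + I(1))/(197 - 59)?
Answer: 35/46 ≈ 0.76087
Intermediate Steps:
I(n) = 10 (I(n) = 1 + 9 = 10)
(95 + I(1))/(197 - 59) = (95 + 10)/(197 - 59) = 105/138 = 105*(1/138) = 35/46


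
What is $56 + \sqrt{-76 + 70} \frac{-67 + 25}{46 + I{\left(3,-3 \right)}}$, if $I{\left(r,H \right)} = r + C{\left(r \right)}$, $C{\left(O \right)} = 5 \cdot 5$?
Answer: $56 - \frac{21 i \sqrt{6}}{37} \approx 56.0 - 1.3903 i$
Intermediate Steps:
$C{\left(O \right)} = 25$
$I{\left(r,H \right)} = 25 + r$ ($I{\left(r,H \right)} = r + 25 = 25 + r$)
$56 + \sqrt{-76 + 70} \frac{-67 + 25}{46 + I{\left(3,-3 \right)}} = 56 + \sqrt{-76 + 70} \frac{-67 + 25}{46 + \left(25 + 3\right)} = 56 + \sqrt{-6} \left(- \frac{42}{46 + 28}\right) = 56 + i \sqrt{6} \left(- \frac{42}{74}\right) = 56 + i \sqrt{6} \left(\left(-42\right) \frac{1}{74}\right) = 56 + i \sqrt{6} \left(- \frac{21}{37}\right) = 56 - \frac{21 i \sqrt{6}}{37}$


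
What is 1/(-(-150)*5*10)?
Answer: 1/7500 ≈ 0.00013333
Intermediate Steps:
1/(-(-150)*5*10) = 1/(-25*(-30)*10) = 1/(750*10) = 1/7500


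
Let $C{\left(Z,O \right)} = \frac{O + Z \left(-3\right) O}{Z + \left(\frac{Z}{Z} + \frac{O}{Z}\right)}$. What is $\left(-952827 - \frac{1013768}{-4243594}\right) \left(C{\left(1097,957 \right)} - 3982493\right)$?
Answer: $\frac{462508515184700853045915}{121797513191} \approx 3.7974 \cdot 10^{12}$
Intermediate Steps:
$C{\left(Z,O \right)} = \frac{O - 3 O Z}{1 + Z + \frac{O}{Z}}$ ($C{\left(Z,O \right)} = \frac{O + - 3 Z O}{Z + \left(1 + \frac{O}{Z}\right)} = \frac{O - 3 O Z}{1 + Z + \frac{O}{Z}}$)
$\left(-952827 - \frac{1013768}{-4243594}\right) \left(C{\left(1097,957 \right)} - 3982493\right) = \left(-952827 - \frac{1013768}{-4243594}\right) \left(957 \cdot 1097 \frac{1}{957 + 1097 + 1097^{2}} \left(1 - 3291\right) - 3982493\right) = \left(-952827 - - \frac{506884}{2121797}\right) \left(957 \cdot 1097 \frac{1}{957 + 1097 + 1203409} \left(1 - 3291\right) - 3982493\right) = \left(-952827 + \frac{506884}{2121797}\right) \left(957 \cdot 1097 \cdot \frac{1}{1205463} \left(-3290\right) - 3982493\right) = - \frac{2021704963235 \left(957 \cdot 1097 \cdot \frac{1}{1205463} \left(-3290\right) - 3982493\right)}{2121797} = - \frac{2021704963235 \left(- \frac{164473210}{57403} - 3982493\right)}{2121797} = \left(- \frac{2021704963235}{2121797}\right) \left(- \frac{228771518889}{57403}\right) = \frac{462508515184700853045915}{121797513191}$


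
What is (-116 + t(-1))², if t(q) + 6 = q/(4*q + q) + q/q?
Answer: 364816/25 ≈ 14593.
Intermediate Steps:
t(q) = -24/5 (t(q) = -6 + (q/(4*q + q) + q/q) = -6 + (q/((5*q)) + 1) = -6 + (q*(1/(5*q)) + 1) = -6 + (⅕ + 1) = -6 + 6/5 = -24/5)
(-116 + t(-1))² = (-116 - 24/5)² = (-604/5)² = 364816/25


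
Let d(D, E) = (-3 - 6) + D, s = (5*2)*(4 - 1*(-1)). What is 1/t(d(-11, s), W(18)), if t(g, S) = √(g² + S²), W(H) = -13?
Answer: √569/569 ≈ 0.041922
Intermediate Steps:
s = 50 (s = 10*(4 + 1) = 10*5 = 50)
d(D, E) = -9 + D
t(g, S) = √(S² + g²)
1/t(d(-11, s), W(18)) = 1/(√((-13)² + (-9 - 11)²)) = 1/(√(169 + (-20)²)) = 1/(√(169 + 400)) = 1/(√569) = √569/569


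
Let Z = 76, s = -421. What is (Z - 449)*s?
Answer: 157033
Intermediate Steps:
(Z - 449)*s = (76 - 449)*(-421) = -373*(-421) = 157033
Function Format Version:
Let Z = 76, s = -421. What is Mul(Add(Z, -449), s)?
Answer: 157033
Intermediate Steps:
Mul(Add(Z, -449), s) = Mul(Add(76, -449), -421) = Mul(-373, -421) = 157033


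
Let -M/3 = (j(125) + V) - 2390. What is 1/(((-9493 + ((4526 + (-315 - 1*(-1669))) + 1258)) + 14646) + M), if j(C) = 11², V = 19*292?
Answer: 1/2454 ≈ 0.00040750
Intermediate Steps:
V = 5548
j(C) = 121
M = -9837 (M = -3*((121 + 5548) - 2390) = -3*(5669 - 2390) = -3*3279 = -9837)
1/(((-9493 + ((4526 + (-315 - 1*(-1669))) + 1258)) + 14646) + M) = 1/(((-9493 + ((4526 + (-315 - 1*(-1669))) + 1258)) + 14646) - 9837) = 1/(((-9493 + ((4526 + (-315 + 1669)) + 1258)) + 14646) - 9837) = 1/(((-9493 + ((4526 + 1354) + 1258)) + 14646) - 9837) = 1/(((-9493 + (5880 + 1258)) + 14646) - 9837) = 1/(((-9493 + 7138) + 14646) - 9837) = 1/((-2355 + 14646) - 9837) = 1/(12291 - 9837) = 1/2454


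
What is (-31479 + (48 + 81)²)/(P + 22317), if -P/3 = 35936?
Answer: 4946/28497 ≈ 0.17356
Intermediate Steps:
P = -107808 (P = -3*35936 = -107808)
(-31479 + (48 + 81)²)/(P + 22317) = (-31479 + (48 + 81)²)/(-107808 + 22317) = (-31479 + 129²)/(-85491) = (-31479 + 16641)*(-1/85491) = -14838*(-1/85491) = 4946/28497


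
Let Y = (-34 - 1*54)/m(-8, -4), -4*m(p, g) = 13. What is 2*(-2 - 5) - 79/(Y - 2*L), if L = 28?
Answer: -4237/376 ≈ -11.269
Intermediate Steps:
m(p, g) = -13/4 (m(p, g) = -¼*13 = -13/4)
Y = 352/13 (Y = (-34 - 1*54)/(-13/4) = (-34 - 54)*(-4/13) = -88*(-4/13) = 352/13 ≈ 27.077)
2*(-2 - 5) - 79/(Y - 2*L) = 2*(-2 - 5) - 79/(352/13 - 2*28) = 2*(-7) - 79/(352/13 - 56) = -14 - 79/(-376/13) = -14 - 13/376*(-79) = -14 + 1027/376 = -4237/376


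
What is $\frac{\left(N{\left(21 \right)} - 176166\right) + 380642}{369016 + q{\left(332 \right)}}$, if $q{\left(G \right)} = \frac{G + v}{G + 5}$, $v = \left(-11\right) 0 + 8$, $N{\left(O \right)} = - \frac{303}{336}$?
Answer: $\frac{7717708107}{13928177984} \approx 0.55411$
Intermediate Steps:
$N{\left(O \right)} = - \frac{101}{112}$ ($N{\left(O \right)} = \left(-303\right) \frac{1}{336} = - \frac{101}{112}$)
$v = 8$ ($v = 0 + 8 = 8$)
$q{\left(G \right)} = \frac{8 + G}{5 + G}$ ($q{\left(G \right)} = \frac{G + 8}{G + 5} = \frac{8 + G}{5 + G}$)
$\frac{\left(N{\left(21 \right)} - 176166\right) + 380642}{369016 + q{\left(332 \right)}} = \frac{\left(- \frac{101}{112} - 176166\right) + 380642}{369016 + \frac{8 + 332}{5 + 332}} = \frac{- \frac{19730693}{112} + 380642}{369016 + \frac{1}{337} \cdot 340} = \frac{22901211}{112 \left(369016 + \frac{1}{337} \cdot 340\right)} = \frac{22901211}{112 \left(369016 + \frac{340}{337}\right)} = \frac{22901211}{112 \cdot \frac{124358732}{337}} = \frac{22901211}{112} \cdot \frac{337}{124358732} = \frac{7717708107}{13928177984}$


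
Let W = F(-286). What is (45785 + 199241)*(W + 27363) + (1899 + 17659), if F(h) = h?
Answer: 6634588560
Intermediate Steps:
W = -286
(45785 + 199241)*(W + 27363) + (1899 + 17659) = (45785 + 199241)*(-286 + 27363) + (1899 + 17659) = 245026*27077 + 19558 = 6634569002 + 19558 = 6634588560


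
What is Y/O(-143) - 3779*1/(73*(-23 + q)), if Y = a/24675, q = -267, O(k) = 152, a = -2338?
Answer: 100885871/567144300 ≈ 0.17788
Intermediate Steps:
Y = -334/3525 (Y = -2338/24675 = -2338*1/24675 = -334/3525 ≈ -0.094752)
Y/O(-143) - 3779*1/(73*(-23 + q)) = -334/3525/152 - 3779*1/(73*(-23 - 267)) = -334/3525*1/152 - 3779/((-290*73)) = -167/267900 - 3779/(-21170) = -167/267900 - 3779*(-1/21170) = -167/267900 + 3779/21170 = 100885871/567144300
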